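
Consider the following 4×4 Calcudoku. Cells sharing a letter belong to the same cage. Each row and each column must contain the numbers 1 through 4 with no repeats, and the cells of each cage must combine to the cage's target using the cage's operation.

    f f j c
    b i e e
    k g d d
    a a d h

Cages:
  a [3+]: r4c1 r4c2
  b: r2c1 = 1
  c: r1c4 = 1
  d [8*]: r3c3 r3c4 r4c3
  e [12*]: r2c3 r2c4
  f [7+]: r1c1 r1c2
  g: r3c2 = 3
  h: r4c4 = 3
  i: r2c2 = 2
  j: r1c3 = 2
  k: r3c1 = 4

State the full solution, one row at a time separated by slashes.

J is a freebie, which forces r1c3 = 2.
Cage c is given, which forces r1c4 = 1.
B is a freebie, which forces r2c1 = 1.
Cage i is given, leaving r2c2 = 2.
Cage k is a single given cell; hence r3c1 = 4.
G is a freebie, leaving r3c2 = 3.
Row 3 now contains 4, which forces r3c3 = 1.
Row 3 now contains 4, so r3c4 = 2.
1 is placed in column 1; hence r4c1 = 2.
Column 2 already has 2, leaving r4c2 = 1.
1 is placed in column 3, so r4c3 = 4.
Cage h is given, which forces r4c4 = 3.
Column 1 now contains 4; hence r1c1 = 3.
Column 2 already has 3, which forces r1c2 = 4.
4 is placed in column 3, so r2c3 = 3.
Column 4 already has 3, which forces r2c4 = 4.

3 4 2 1 / 1 2 3 4 / 4 3 1 2 / 2 1 4 3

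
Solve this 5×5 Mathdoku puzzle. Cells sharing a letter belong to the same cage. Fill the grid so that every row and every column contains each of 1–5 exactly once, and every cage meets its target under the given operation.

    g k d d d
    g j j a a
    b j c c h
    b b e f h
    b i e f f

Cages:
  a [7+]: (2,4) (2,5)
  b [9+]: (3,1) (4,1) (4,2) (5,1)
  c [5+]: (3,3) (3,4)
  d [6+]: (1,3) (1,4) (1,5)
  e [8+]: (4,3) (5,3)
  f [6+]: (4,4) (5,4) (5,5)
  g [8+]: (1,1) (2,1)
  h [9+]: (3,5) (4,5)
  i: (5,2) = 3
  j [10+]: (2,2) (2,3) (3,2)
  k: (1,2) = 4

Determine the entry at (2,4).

5

Cage k is a single given cell, leaving (1,2) = 4.
Cage i is given; hence (5,2) = 3.
3 is placed in row 5, which forces (5,3) = 5.
Column 3 now contains 5, leaving (4,3) = 3.
Row 4 already has 3; hence (4,4) = 1.
Column 3 now contains 3, so (2,3) = 4.
Cage b has sum 9, so (4,1) = 4.
1 is placed in row 4, which forces (4,2) = 2.
Row 4 now contains 4, so (4,5) = 5.
Cage f needs sum 6, leaving (5,4) = 4.
The 3 cells of cage f must have sum 6; hence (5,5) = 1.
Cage d needs sum 6, so (1,3) = 1.
Cage a's pair has sum 7, which forces (2,4) = 5.
The two cells of cage a must have sum 7, leaving (2,5) = 2.
Cage b needs sum 9, which forces (3,1) = 1.
Row 3 already has 1, leaving (3,2) = 5.
Cage c needs two cells with sum 5, which forces (3,3) = 2.
4 is placed in column 4, so (3,4) = 3.
Column 5 now contains 5, so (3,5) = 4.
Row 5 now contains 1, so (5,1) = 2.
The two cells of cage g must have sum 8, which forces (1,1) = 5.
Column 4 already has 3, which forces (1,4) = 2.
2 is placed in column 5; hence (1,5) = 3.
Row 2 now contains 5, leaving (2,1) = 3.
Row 2 now contains 5; hence (2,2) = 1.
The full grid is 5 4 1 2 3 / 3 1 4 5 2 / 1 5 2 3 4 / 4 2 3 1 5 / 2 3 5 4 1.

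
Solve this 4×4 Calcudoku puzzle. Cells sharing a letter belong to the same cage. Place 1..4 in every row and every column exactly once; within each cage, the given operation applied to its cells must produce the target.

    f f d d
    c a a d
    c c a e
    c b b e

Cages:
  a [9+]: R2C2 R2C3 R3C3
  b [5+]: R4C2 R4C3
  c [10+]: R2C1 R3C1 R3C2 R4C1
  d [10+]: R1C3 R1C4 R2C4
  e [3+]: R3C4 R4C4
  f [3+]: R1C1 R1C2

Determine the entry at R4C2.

Row 1 needs a 3, and only R1C3 is open for it.
The 3 cells of cage d must have sum 10, which forces R1C4 = 4.
Cage d has sum 10; hence R2C4 = 3.
Row 2 already has 3, which forces R2C2 = 4.
Cage a needs sum 9, which forces R2C3 = 1.
Cage a has sum 9, which forces R3C3 = 4.
4 is placed in column 3, leaving R4C3 = 2.
Row 4 already has 2, leaving R4C4 = 1.
Row 2 already has 1, which forces R2C1 = 2.
Column 4 now contains 1; hence R3C4 = 2.
Cage c has sum 10, so R4C1 = 4.
1 is placed in row 4; hence R4C2 = 3.
Column 1 now contains 2; hence R1C1 = 1.
The two cells of cage f must have sum 3, so R1C2 = 2.
Cage c needs sum 10, which forces R3C1 = 3.
Column 2 already has 3; hence R3C2 = 1.
Filled in: 1 2 3 4 / 2 4 1 3 / 3 1 4 2 / 4 3 2 1.

3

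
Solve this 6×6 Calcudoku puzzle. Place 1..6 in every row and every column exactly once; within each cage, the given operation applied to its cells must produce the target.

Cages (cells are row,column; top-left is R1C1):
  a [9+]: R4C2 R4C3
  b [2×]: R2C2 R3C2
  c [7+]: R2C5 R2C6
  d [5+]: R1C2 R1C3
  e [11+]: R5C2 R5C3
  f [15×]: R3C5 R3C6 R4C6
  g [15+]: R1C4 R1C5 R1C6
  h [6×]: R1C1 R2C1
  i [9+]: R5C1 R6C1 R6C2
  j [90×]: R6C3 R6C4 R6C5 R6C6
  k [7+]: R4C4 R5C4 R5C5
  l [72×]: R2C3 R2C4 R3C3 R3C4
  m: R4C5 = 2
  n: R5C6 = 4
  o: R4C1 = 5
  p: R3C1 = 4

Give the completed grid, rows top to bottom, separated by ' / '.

Cage p is a single given cell, so R3C1 = 4.
O is a freebie, so R4C1 = 5.
Cage m is given; hence R4C5 = 2.
Cage n is given; hence R5C6 = 4.
Row 2 needs a 5, and only R2C5 is open for it.
The two cells of cage c must have sum 7, leaving R2C6 = 2.
Cage f has product 15, which forces R3C6 = 5.
The 3 cells of cage g must have sum 15, which forces R1C4 = 5.
Cage g has sum 15; hence R1C5 = 4.
5 is placed in column 6, so R1C6 = 6.
2 is placed in row 2, so R2C2 = 1.
Cage b's pair has product 2, leaving R3C2 = 2.
Column 2 now contains 2, so R1C2 = 3.
Cage d's pair has sum 5, so R1C3 = 2.
Column 2 now contains 3, so R4C2 = 6.
6 is placed in row 4, leaving R4C3 = 3.
3 is placed in row 4, which forces R4C4 = 4.
3 is placed in row 4; hence R4C6 = 1.
6 is placed in column 2; hence R5C2 = 5.
Row 5 already has 5, which forces R5C3 = 6.
5 is placed in column 2; hence R6C2 = 4.
The 4 cells of cage j must have product 90, leaving R6C3 = 5.
Column 6 now contains 1, so R6C6 = 3.
Row 1 now contains 2, which forces R1C1 = 1.
Cage h's pair has product 6, which forces R2C1 = 6.
6 is placed in column 3, which forces R2C3 = 4.
Row 2 now contains 6, leaving R2C4 = 3.
6 is placed in column 3; hence R3C3 = 1.
3 is placed in column 4, so R3C4 = 6.
Cage f has product 15, so R3C5 = 3.
Cage i needs sum 9; hence R5C1 = 3.
Cage k has sum 7, which forces R5C4 = 2.
Cage k needs sum 7, leaving R5C5 = 1.
Cage i has sum 9, so R6C1 = 2.
Column 4 already has 6; hence R6C4 = 1.
1 is placed in column 5, so R6C5 = 6.

1 3 2 5 4 6 / 6 1 4 3 5 2 / 4 2 1 6 3 5 / 5 6 3 4 2 1 / 3 5 6 2 1 4 / 2 4 5 1 6 3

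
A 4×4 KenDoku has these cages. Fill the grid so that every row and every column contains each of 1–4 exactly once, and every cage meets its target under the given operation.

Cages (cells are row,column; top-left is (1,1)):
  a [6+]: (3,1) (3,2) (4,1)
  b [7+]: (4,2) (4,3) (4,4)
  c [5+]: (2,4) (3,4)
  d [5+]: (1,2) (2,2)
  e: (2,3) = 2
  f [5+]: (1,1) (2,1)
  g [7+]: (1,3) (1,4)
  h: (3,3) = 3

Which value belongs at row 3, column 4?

4

Cage e is a single given cell, leaving (2,3) = 2.
H is a freebie, which forces (3,3) = 3.
3 is placed in column 3; hence (1,3) = 4.
Cage g needs two cells with sum 7, leaving (1,4) = 3.
4 is placed in column 3, which forces (4,3) = 1.
Row 4 already has 1, which forces (4,1) = 3.
The two cells of cage f must have sum 5; hence (1,1) = 1.
Row 1 already has 1, leaving (1,2) = 2.
Column 1 already has 3, so (2,1) = 4.
Row 2 now contains 4, so (2,2) = 3.
Row 2 now contains 4, which forces (2,4) = 1.
Column 1 now contains 1; hence (3,1) = 2.
Column 2 already has 2, leaving (3,2) = 1.
1 is placed in column 4; hence (3,4) = 4.
Column 2 already has 2; hence (4,2) = 4.
4 is placed in column 4, which forces (4,4) = 2.
The full grid is 1 2 4 3 / 4 3 2 1 / 2 1 3 4 / 3 4 1 2.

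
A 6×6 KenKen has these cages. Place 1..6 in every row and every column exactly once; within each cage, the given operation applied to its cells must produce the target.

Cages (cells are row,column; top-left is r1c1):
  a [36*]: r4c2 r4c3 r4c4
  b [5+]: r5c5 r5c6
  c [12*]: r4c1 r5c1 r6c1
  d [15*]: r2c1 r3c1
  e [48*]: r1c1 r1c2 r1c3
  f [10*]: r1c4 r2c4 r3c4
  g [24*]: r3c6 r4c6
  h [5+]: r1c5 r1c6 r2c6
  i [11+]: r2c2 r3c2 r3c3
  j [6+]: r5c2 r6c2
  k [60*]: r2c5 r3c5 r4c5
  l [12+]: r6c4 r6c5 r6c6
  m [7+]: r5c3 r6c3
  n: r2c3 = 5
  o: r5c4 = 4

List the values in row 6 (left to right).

2 1 6 3 4 5

Cage n is a single given cell; hence r2c3 = 5.
Cage o is given; hence r5c4 = 4.
Row 2 already has 5, which forces r2c1 = 3.
The two cells of cage d must have product 15; hence r3c1 = 5.
The 3 cells of cage f must have product 10, so r1c4 = 5.
Cage k has product 60; hence r4c5 = 5.
Row 1 needs a 3, and only r1c6 is open for it.
The 3 cells of cage h must have sum 5, which forces r1c5 = 1.
Cage h needs sum 5, so r2c6 = 1.
The two cells of cage b must have sum 5; hence r5c5 = 3.
Column 6 already has 3; hence r5c6 = 2.
1 is placed in row 2, which forces r2c4 = 2.
Row 2 already has 2; hence r2c5 = 6.
Cage f needs product 10; hence r3c4 = 1.
Column 5 already has 6, so r3c5 = 2.
Column 5 already has 2, so r6c5 = 4.
Row 2 now contains 6, leaving r2c2 = 4.
Cage i needs sum 11, so r3c2 = 3.
The 3 cells of cage i must have sum 11, which forces r3c3 = 4.
Row 3 already has 4, leaving r3c6 = 6.
Column 6 already has 6, which forces r4c6 = 4.
The 3 cells of cage l must have sum 12, leaving r6c4 = 3.
The 3 cells of cage l must have sum 12; hence r6c6 = 5.
Cage e has product 48, so r1c1 = 4.
Cage a has product 36, which forces r4c2 = 2.
The 3 cells of cage a must have product 36, which forces r4c3 = 3.
Column 4 already has 3, which forces r4c4 = 6.
Cage j's pair has sum 6, which forces r5c2 = 5.
Row 6 already has 5, which forces r6c2 = 1.
1 is placed in row 6; hence r6c3 = 6.
Column 2 now contains 2; hence r1c2 = 6.
Column 3 now contains 6, so r1c3 = 2.
Row 4 already has 6, so r4c1 = 1.
Cage c has product 12, so r5c1 = 6.
Column 3 now contains 6, leaving r5c3 = 1.
Row 6 now contains 6, which forces r6c1 = 2.
The full grid is 4 6 2 5 1 3 / 3 4 5 2 6 1 / 5 3 4 1 2 6 / 1 2 3 6 5 4 / 6 5 1 4 3 2 / 2 1 6 3 4 5.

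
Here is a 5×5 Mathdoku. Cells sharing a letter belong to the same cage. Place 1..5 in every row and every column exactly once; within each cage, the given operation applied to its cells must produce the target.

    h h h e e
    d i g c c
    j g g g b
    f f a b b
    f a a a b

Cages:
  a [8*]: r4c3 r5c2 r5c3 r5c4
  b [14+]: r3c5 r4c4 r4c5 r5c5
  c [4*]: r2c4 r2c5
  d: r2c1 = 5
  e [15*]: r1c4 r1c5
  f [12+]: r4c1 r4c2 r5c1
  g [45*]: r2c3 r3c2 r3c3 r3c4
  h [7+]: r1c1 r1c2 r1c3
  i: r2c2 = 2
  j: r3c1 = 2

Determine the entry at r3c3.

5

Cage d is given, so r2c1 = 5.
Cage i is given, so r2c2 = 2.
Cage g needs product 45; hence r2c3 = 3.
Cage j is given, so r3c1 = 2.
The 4 cells of cage a must have product 8, which forces r4c3 = 1.
Cage h needs sum 7, which forces r1c3 = 2.
Column 3 already has 1, which forces r3c3 = 5.
Cage f has sum 12; hence r4c2 = 5.
Column 3 now contains 2; hence r5c3 = 4.
The 3 cells of cage f must have sum 12, which forces r4c1 = 4.
Row 5 already has 4, leaving r5c1 = 3.
Row 5 already has 4; hence r5c2 = 1.
Cage a needs product 8; hence r5c4 = 2.
Cage b has sum 14, which forces r5c5 = 5.
4 is placed in column 1, which forces r1c1 = 1.
Column 2 now contains 1, so r1c2 = 4.
Cage e's pair has product 15, so r1c4 = 5.
5 is placed in column 5, leaving r1c5 = 3.
Column 2 now contains 1, leaving r3c2 = 3.
Cage g has product 45, so r3c4 = 1.
Cage b has sum 14; hence r3c5 = 4.
Column 4 already has 2, leaving r4c4 = 3.
Cage b needs sum 14; hence r4c5 = 2.
Column 4 now contains 1; hence r2c4 = 4.
Column 5 now contains 4, so r2c5 = 1.
The full grid is 1 4 2 5 3 / 5 2 3 4 1 / 2 3 5 1 4 / 4 5 1 3 2 / 3 1 4 2 5.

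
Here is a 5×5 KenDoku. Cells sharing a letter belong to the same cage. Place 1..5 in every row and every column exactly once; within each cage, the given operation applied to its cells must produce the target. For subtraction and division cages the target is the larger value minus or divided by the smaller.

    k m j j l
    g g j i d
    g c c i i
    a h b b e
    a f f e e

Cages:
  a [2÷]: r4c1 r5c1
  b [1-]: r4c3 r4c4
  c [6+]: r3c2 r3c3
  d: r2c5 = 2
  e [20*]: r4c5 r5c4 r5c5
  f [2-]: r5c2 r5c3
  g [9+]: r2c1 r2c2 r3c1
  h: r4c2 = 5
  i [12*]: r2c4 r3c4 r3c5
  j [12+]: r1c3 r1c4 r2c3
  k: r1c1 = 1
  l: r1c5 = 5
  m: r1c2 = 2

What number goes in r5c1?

2

Cage k is a single given cell, so r1c1 = 1.
Cage m is a single given cell, leaving r1c2 = 2.
L is a freebie, leaving r1c5 = 5.
D is a freebie, leaving r2c5 = 2.
Cage h is a single given cell; hence r4c2 = 5.
Cage j has sum 12, so r2c3 = 5.
5 is placed in column 3; hence r3c3 = 2.
The 3 cells of cage e must have product 20, leaving r5c4 = 5.
The 3 cells of cage g must have sum 9, which forces r2c1 = 3.
The 3 cells of cage g must have sum 9; hence r2c2 = 1.
1 is placed in row 2, leaving r2c4 = 4.
Cage g has sum 9; hence r3c1 = 5.
Cage c's pair has sum 6, so r3c2 = 4.
1 is placed in column 2, leaving r5c2 = 3.
Row 5 already has 3, which forces r5c3 = 1.
1 is placed in row 5, leaving r5c5 = 4.
Cage j needs sum 12, so r1c3 = 4.
4 is placed in column 4, leaving r1c4 = 3.
Column 4 already has 3, leaving r3c4 = 1.
1 is placed in row 3, so r3c5 = 3.
Cage a needs two cells with quotient 2, leaving r4c1 = 4.
Column 3 already has 4, leaving r4c3 = 3.
Column 4 already has 3, leaving r4c4 = 2.
4 is placed in column 5, leaving r4c5 = 1.
4 is placed in row 5, so r5c1 = 2.
Completed grid: 1 2 4 3 5 / 3 1 5 4 2 / 5 4 2 1 3 / 4 5 3 2 1 / 2 3 1 5 4.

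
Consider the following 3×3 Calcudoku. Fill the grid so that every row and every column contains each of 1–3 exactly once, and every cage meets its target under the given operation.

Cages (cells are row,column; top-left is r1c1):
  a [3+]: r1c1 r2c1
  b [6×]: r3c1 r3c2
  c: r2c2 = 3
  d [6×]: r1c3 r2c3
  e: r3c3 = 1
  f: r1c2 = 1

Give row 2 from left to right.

Cage f is a single given cell, which forces r1c2 = 1.
Cage c is a single given cell; hence r2c2 = 3.
Row 2 now contains 3; hence r2c3 = 2.
Column 2 already has 3, leaving r3c2 = 2.
Cage e is given; hence r3c3 = 1.
1 is placed in row 1, leaving r1c1 = 2.
Column 3 already has 2, which forces r1c3 = 3.
Row 2 already has 2; hence r2c1 = 1.
2 is placed in row 3, leaving r3c1 = 3.
The full grid is 2 1 3 / 1 3 2 / 3 2 1.

1 3 2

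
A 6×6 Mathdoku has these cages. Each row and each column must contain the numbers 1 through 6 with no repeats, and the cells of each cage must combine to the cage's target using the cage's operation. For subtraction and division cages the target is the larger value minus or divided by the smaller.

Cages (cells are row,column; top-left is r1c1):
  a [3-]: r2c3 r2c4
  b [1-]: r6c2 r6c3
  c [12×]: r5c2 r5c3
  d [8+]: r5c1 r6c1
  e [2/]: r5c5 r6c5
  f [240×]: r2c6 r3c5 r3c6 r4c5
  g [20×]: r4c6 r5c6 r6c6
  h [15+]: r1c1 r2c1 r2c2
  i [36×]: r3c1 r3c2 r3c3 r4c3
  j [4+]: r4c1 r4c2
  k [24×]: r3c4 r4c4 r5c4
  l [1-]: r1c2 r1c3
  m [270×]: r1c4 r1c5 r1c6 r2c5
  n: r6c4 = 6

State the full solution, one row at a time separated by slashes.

4 2 1 5 6 3 / 6 5 4 1 3 2 / 2 1 3 4 5 6 / 1 3 6 2 4 5 / 5 6 2 3 1 4 / 3 4 5 6 2 1

Cage m needs product 270, so r2c5 = 3.
Cage n is given; hence r6c4 = 6.
In column 4, 1 can only go at r2c4, so r2c4 = 1.
Cage a needs two cells with difference 3; hence r2c3 = 4.
Cage h needs sum 15, leaving r1c1 = 4.
In row 2, 2 can only go at r2c6, so r2c6 = 2.
In column 4, 5 can only go at r1c4, so r1c4 = 5.
Row 1 now contains 5, so r1c5 = 6.
Cage m has product 270, which forces r1c6 = 3.
The 4 cells of cage f must have product 240, which forces r3c6 = 6.
In row 3, 5 can only go at r3c5, so r3c5 = 5.
Column 5 already has 5, which forces r4c5 = 4.
The only place for 2 in row 4 is r4c4.
Row 4 needs a 5, and only r4c6 is open for it.
The only place for 6 in row 4 is r4c3.
In row 3, 4 can only go at r3c4, so r3c4 = 4.
Column 4 now contains 4; hence r5c4 = 3.
The two cells of cage c must have product 12, so r5c2 = 6.
Row 5 already has 3; hence r5c3 = 2.
Row 5 already has 2, leaving r5c5 = 1.
Row 5 now contains 1, so r5c6 = 4.
Column 5 now contains 1, leaving r6c5 = 2.
Column 6 now contains 4; hence r6c6 = 1.
Cage l needs two cells with difference 1, so r1c2 = 2.
2 is placed in column 3, leaving r1c3 = 1.
The 3 cells of cage h must have sum 15, leaving r2c1 = 6.
6 is placed in column 2, leaving r2c2 = 5.
Column 3 already has 1, leaving r3c3 = 3.
Row 5 now contains 6, leaving r5c1 = 5.
2 is placed in row 6; hence r6c1 = 3.
Cage b's pair has difference 1; hence r6c2 = 4.
3 is placed in column 3, which forces r6c3 = 5.
Cage i has product 36, so r3c1 = 2.
3 is placed in row 3, leaving r3c2 = 1.
Column 1 now contains 3; hence r4c1 = 1.
Cage j needs two cells with sum 4; hence r4c2 = 3.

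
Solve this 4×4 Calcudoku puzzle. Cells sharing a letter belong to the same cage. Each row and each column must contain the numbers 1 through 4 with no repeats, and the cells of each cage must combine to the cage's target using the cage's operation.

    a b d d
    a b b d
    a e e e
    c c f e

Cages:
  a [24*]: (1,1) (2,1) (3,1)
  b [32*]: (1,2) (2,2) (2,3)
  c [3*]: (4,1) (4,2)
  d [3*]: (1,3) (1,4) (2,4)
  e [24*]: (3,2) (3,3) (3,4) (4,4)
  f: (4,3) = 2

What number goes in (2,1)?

Cage b needs product 32; hence (1,2) = 4.
Cage d needs product 3, which forces (1,3) = 1.
The 3 cells of cage d must have product 3, so (1,4) = 3.
The 3 cells of cage b must have product 32, so (2,2) = 2.
Cage b needs product 32, which forces (2,3) = 4.
Cage d needs product 3, so (2,4) = 1.
Cage f is a single given cell, leaving (4,3) = 2.
Row 4 already has 2, leaving (4,4) = 4.
Row 1 now contains 3, which forces (1,1) = 2.
Row 2 now contains 4; hence (2,1) = 3.
Cage a has product 24, which forces (3,1) = 4.
The 4 cells of cage e must have product 24, leaving (3,2) = 1.
Column 3 now contains 2, so (3,3) = 3.
Column 4 already has 4, which forces (3,4) = 2.
3 is placed in column 1, which forces (4,1) = 1.
1 is placed in column 2, leaving (4,2) = 3.
The full grid is 2 4 1 3 / 3 2 4 1 / 4 1 3 2 / 1 3 2 4.

3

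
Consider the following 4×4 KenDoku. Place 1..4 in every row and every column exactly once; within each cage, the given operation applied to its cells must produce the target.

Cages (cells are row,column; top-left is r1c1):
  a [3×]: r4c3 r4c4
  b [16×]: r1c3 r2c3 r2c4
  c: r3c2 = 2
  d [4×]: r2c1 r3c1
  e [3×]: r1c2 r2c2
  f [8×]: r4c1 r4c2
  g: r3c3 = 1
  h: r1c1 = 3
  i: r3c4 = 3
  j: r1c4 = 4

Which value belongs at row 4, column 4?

1

H is a freebie, leaving r1c1 = 3.
Row 1 already has 3, which forces r1c2 = 1.
Cage j is given, so r1c4 = 4.
Column 2 already has 1, which forces r2c2 = 3.
Column 4 already has 4, so r2c4 = 2.
C is a freebie, leaving r3c2 = 2.
G is a freebie, so r3c3 = 1.
Cage i is a single given cell, so r3c4 = 3.
Column 2 already has 2, so r4c2 = 4.
1 is placed in column 3; hence r4c3 = 3.
3 is placed in column 4; hence r4c4 = 1.
Row 1 already has 4, which forces r1c3 = 2.
The two cells of cage d must have product 4, leaving r2c1 = 1.
1 is placed in column 3, which forces r2c3 = 4.
1 is placed in row 3, leaving r3c1 = 4.
4 is placed in row 4; hence r4c1 = 2.
Completed grid: 3 1 2 4 / 1 3 4 2 / 4 2 1 3 / 2 4 3 1.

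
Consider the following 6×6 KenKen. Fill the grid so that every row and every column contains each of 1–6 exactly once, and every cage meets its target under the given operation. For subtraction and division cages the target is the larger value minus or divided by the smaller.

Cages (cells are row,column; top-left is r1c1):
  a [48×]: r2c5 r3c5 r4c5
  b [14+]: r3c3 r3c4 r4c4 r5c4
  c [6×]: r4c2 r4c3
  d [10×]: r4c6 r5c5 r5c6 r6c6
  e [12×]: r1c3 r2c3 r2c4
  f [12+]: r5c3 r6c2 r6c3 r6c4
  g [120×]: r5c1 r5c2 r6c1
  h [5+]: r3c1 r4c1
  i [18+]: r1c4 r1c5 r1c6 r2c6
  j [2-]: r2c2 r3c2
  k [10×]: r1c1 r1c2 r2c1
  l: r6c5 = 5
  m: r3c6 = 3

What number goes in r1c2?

Cage m is given, so r3c6 = 3.
The 4 cells of cage d must have product 10, which forces r5c5 = 1.
L is a freebie, which forces r6c5 = 5.
The only place for 3 in column 1 is r4c1.
Cage h needs two cells with sum 5, leaving r3c1 = 2.
Cage k needs product 10, which forces r1c2 = 2.
Column 5 needs a 3, and only r1c5 is open for it.
Cage d needs product 10, leaving r6c6 = 1.
Cage f has sum 12, so r5c3 = 3.
The only place for 6 in row 6 is r6c1.
In row 5, 6 can only go at r5c4, so r5c4 = 6.
The 4 cells of cage b must have sum 14, leaving r4c4 = 2.
Row 4 already has 2, leaving r4c5 = 4.
Row 4 already has 2, leaving r4c6 = 5.
Column 6 now contains 5, so r5c6 = 2.
The 4 cells of cage i must have sum 18; hence r1c4 = 5.
The 3 cells of cage a must have product 48; hence r2c5 = 2.
Column 4 now contains 5; hence r3c4 = 1.
4 is placed in column 5, so r3c5 = 6.
Cage f needs sum 12, so r6c3 = 2.
5 is placed in row 1; hence r1c1 = 1.
1 is placed in row 1, which forces r1c3 = 4.
Row 1 now contains 4, so r1c6 = 6.
The 3 cells of cage k must have product 10, which forces r2c1 = 5.
4 is placed in column 3; hence r2c3 = 1.
Column 4 already has 1, so r2c4 = 3.
Column 6 now contains 6; hence r2c6 = 4.
1 is placed in row 3; hence r3c3 = 5.
Column 3 now contains 1, leaving r4c3 = 6.
Column 1 already has 5, which forces r5c1 = 4.
4 is placed in row 5; hence r5c2 = 5.
Column 4 already has 3; hence r6c4 = 4.
Row 2 already has 3; hence r2c2 = 6.
Row 3 now contains 5, which forces r3c2 = 4.
Row 4 already has 6; hence r4c2 = 1.
Row 6 already has 4, leaving r6c2 = 3.
Completed grid: 1 2 4 5 3 6 / 5 6 1 3 2 4 / 2 4 5 1 6 3 / 3 1 6 2 4 5 / 4 5 3 6 1 2 / 6 3 2 4 5 1.

2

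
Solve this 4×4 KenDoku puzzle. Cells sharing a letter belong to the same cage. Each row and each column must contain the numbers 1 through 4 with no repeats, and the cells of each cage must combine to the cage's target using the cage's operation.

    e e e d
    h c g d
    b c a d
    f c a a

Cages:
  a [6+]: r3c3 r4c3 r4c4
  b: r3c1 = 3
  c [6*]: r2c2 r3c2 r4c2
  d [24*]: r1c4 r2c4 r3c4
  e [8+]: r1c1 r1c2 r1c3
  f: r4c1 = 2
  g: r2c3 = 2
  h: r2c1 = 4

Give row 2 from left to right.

Cage h is a single given cell; hence r2c1 = 4.
G is a freebie, so r2c3 = 2.
2 is placed in row 2, which forces r2c4 = 3.
B is a freebie; hence r3c1 = 3.
Row 3 already has 3, which forces r3c3 = 1.
Cage f is given, leaving r4c1 = 2.
2 is placed in row 4, so r4c4 = 1.
3 is placed in column 1, leaving r1c1 = 1.
Row 2 already has 3, which forces r2c2 = 1.
1 is placed in row 3; hence r3c2 = 2.
2 is placed in row 3, so r3c4 = 4.
Row 4 now contains 1, which forces r4c2 = 3.
The 3 cells of cage a must have sum 6; hence r4c3 = 4.
3 is placed in column 2, leaving r1c2 = 4.
Column 3 now contains 4, leaving r1c3 = 3.
Column 4 already has 4, which forces r1c4 = 2.
The full grid is 1 4 3 2 / 4 1 2 3 / 3 2 1 4 / 2 3 4 1.

4 1 2 3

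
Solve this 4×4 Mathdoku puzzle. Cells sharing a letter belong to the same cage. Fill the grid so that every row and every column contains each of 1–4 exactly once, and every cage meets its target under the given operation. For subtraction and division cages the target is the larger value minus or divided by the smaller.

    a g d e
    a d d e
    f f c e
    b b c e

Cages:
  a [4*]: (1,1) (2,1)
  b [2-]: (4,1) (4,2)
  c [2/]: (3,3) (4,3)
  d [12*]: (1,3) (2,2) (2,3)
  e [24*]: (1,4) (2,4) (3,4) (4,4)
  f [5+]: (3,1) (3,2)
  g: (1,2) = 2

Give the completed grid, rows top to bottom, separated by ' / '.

Cage g is given, which forces (1,2) = 2.
The only place for 2 in row 2 is (2,4).
Column 1 needs a 3, and only (4,1) is open for it.
Cage b's pair has difference 2, leaving (4,2) = 1.
Row 4 already has 1, so (4,4) = 4.
Row 4 now contains 4, leaving (4,3) = 2.
Row 3 needs a 2, and only (3,1) is open for it.
Cage f's pair has sum 5, which forces (3,2) = 3.
3 is placed in row 3, leaving (3,4) = 1.
1 is placed in column 4; hence (1,4) = 3.
Column 2 already has 3, so (2,2) = 4.
Row 3 already has 1, which forces (3,3) = 4.
The two cells of cage a must have product 4, so (1,1) = 4.
3 is placed in row 1, which forces (1,3) = 1.
Row 2 already has 4, so (2,1) = 1.
The 3 cells of cage d must have product 12, which forces (2,3) = 3.

4 2 1 3 / 1 4 3 2 / 2 3 4 1 / 3 1 2 4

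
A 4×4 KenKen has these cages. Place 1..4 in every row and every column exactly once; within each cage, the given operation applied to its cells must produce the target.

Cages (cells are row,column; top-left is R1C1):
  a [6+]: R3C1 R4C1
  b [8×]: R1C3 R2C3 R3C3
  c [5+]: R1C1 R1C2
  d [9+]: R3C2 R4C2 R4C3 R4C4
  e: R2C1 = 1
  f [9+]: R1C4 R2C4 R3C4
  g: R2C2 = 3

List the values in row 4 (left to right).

E is a freebie; hence R2C1 = 1.
G is a freebie, leaving R2C2 = 3.
In row 3, 3 can only go at R3C4, so R3C4 = 3.
In row 1, 3 can only go at R1C1, so R1C1 = 3.
Cage c's pair has sum 5, leaving R1C2 = 2.
2 is placed in row 1, so R1C4 = 4.
Column 4 now contains 4; hence R2C4 = 2.
Column 2 now contains 2; hence R3C2 = 1.
Column 2 now contains 1, leaving R4C2 = 4.
Column 4 now contains 2; hence R4C4 = 1.
4 is placed in row 1; hence R1C3 = 1.
Row 2 already has 2, which forces R2C3 = 4.
The two cells of cage a must have sum 6, which forces R3C1 = 4.
The 3 cells of cage b must have product 8, which forces R3C3 = 2.
Row 4 now contains 4, leaving R4C1 = 2.
Cage d has sum 9, leaving R4C3 = 3.
Filled in: 3 2 1 4 / 1 3 4 2 / 4 1 2 3 / 2 4 3 1.

2 4 3 1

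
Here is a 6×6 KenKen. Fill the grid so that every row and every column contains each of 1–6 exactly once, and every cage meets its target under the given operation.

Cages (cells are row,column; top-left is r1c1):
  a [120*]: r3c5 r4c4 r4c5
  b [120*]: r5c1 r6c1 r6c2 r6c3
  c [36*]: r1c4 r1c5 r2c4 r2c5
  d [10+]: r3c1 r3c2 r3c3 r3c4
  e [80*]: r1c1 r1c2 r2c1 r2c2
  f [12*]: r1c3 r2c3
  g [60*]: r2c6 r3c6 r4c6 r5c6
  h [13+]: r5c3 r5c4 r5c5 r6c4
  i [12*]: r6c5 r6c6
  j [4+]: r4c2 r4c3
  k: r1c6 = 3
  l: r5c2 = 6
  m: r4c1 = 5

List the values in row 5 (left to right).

Cage k is given, leaving r1c6 = 3.
Cage m is a single given cell, which forces r4c1 = 5.
L is a freebie; hence r5c2 = 6.
Cage a needs product 120, leaving r3c5 = 5.
Row 1 needs a 5, and only r1c2 is open for it.
Cage b needs product 120, so r6c3 = 5.
The only place for 5 in row 2 is r2c6.
Row 3 needs a 6, and only r3c6 is open for it.
The only place for 2 in row 4 is r4c6.
Column 6 now contains 2, which forces r5c6 = 1.
Cage i needs two cells with product 12, which forces r6c5 = 3.
Column 6 now contains 2, so r6c6 = 4.
Cage h has sum 13, so r5c4 = 5.
Cage b has product 120; hence r6c1 = 6.
The only place for 3 in row 5 is r5c3.
The two cells of cage j must have sum 4; hence r4c2 = 3.
3 is placed in column 3, which forces r4c3 = 1.
The 4 cells of cage h must have sum 13, leaving r5c5 = 4.
Cage h needs sum 13, so r6c4 = 1.
The 4 cells of cage c must have product 36; hence r2c4 = 3.
Cage a needs product 120, leaving r4c4 = 4.
Column 5 already has 4; hence r4c5 = 6.
4 is placed in row 5, leaving r5c1 = 2.
Row 6 now contains 1; hence r6c2 = 2.
2 is placed in column 1, so r1c1 = 4.
Cage c needs product 36, which forces r1c4 = 6.
Cage e needs product 80, so r2c1 = 1.
Column 2 already has 2, so r2c2 = 4.
1 is placed in row 2; hence r2c5 = 2.
Cage d needs sum 10, so r3c1 = 3.
Cage d has sum 10, so r3c2 = 1.
Cage d has sum 10, which forces r3c3 = 4.
Column 4 already has 4; hence r3c4 = 2.
6 is placed in row 1, leaving r1c3 = 2.
2 is placed in column 5, so r1c5 = 1.
Row 2 now contains 2, which forces r2c3 = 6.
The full grid is 4 5 2 6 1 3 / 1 4 6 3 2 5 / 3 1 4 2 5 6 / 5 3 1 4 6 2 / 2 6 3 5 4 1 / 6 2 5 1 3 4.

2 6 3 5 4 1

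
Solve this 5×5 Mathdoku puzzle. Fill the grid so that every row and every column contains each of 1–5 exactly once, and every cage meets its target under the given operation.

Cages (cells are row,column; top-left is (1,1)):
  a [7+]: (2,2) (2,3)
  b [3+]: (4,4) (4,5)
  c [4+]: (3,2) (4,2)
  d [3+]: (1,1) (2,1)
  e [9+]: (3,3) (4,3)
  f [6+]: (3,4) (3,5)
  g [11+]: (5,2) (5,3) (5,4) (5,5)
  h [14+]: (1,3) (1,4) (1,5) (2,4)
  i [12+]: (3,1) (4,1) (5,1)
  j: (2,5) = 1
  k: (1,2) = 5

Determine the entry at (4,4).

1

Cage k is a single given cell; hence (1,2) = 5.
Cage j is given, which forces (2,5) = 1.
1 is placed in column 5, so (4,5) = 2.
Cage d needs two cells with sum 3, leaving (1,1) = 1.
1 is placed in row 2, so (2,1) = 2.
The 4 cells of cage h must have sum 14, leaving (2,4) = 5.
Row 4 now contains 2, which forces (4,4) = 1.
Cage c's pair has sum 4, which forces (3,2) = 1.
Column 4 now contains 1, leaving (3,4) = 2.
The two cells of cage f must have sum 6, leaving (3,5) = 4.
1 is placed in row 4, which forces (4,2) = 3.
Column 2 already has 3; hence (5,2) = 2.
Column 4 already has 2; hence (5,4) = 3.
3 is placed in row 5, so (5,5) = 5.
Cage h needs sum 14, which forces (1,3) = 2.
Column 4 now contains 3, leaving (1,4) = 4.
Column 5 already has 4; hence (1,5) = 3.
Column 2 already has 3, which forces (2,2) = 4.
The two cells of cage a must have sum 7, so (2,3) = 3.
Cage i has sum 12, leaving (3,1) = 3.
4 is placed in row 3, leaving (3,3) = 5.
Cage i needs sum 12; hence (4,1) = 5.
The two cells of cage e must have sum 9, leaving (4,3) = 4.
5 is placed in row 5; hence (5,1) = 4.
5 is placed in row 5, leaving (5,3) = 1.
The full grid is 1 5 2 4 3 / 2 4 3 5 1 / 3 1 5 2 4 / 5 3 4 1 2 / 4 2 1 3 5.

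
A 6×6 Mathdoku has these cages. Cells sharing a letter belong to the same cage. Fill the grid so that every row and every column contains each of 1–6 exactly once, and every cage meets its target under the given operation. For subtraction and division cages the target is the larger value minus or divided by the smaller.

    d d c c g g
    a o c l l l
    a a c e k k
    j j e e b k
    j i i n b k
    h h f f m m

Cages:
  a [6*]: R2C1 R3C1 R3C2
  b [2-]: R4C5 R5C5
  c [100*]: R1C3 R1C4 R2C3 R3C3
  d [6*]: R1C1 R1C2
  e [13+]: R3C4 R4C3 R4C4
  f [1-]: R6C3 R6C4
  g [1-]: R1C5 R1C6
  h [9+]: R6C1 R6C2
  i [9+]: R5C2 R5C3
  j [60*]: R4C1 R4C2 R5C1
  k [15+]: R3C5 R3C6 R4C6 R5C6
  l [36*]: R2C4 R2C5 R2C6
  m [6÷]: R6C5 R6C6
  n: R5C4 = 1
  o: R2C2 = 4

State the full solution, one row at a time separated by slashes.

6 1 4 5 3 2 / 1 4 5 2 6 3 / 3 2 1 6 5 4 / 5 6 3 4 2 1 / 2 3 6 1 4 5 / 4 5 2 3 1 6

Cage c has product 100; hence R1C4 = 5.
O is a freebie, which forces R2C2 = 4.
Cage n is given; hence R5C4 = 1.
In row 2, 5 can only go at R2C3, so R2C3 = 5.
Row 2 needs a 1, and only R2C1 is open for it.
Row 1 needs a 6, and only R1C1 is open for it.
Cage d needs two cells with product 6, leaving R1C2 = 1.
Row 1 already has 1, so R1C3 = 4.
Column 3 now contains 4, which forces R3C3 = 1.
In row 6, 5 can only go at R6C2, so R6C2 = 5.
The two cells of cage h must have sum 9; hence R6C1 = 4.
The 3 cells of cage j must have product 60, leaving R4C2 = 6.
6 is placed in row 4, which forces R4C3 = 3.
Row 4 already has 3, which forces R4C4 = 4.
6 is placed in column 2, leaving R5C2 = 3.
Column 3 now contains 3, leaving R5C3 = 6.
Column 3 now contains 3, so R6C3 = 2.
2 is placed in row 6, which forces R6C4 = 3.
Cage a has product 6, so R3C1 = 3.
Column 2 now contains 3, so R3C2 = 2.
Column 4 now contains 3, which forces R3C4 = 6.
Cage b's pair has difference 2, leaving R4C5 = 2.
The two cells of cage b must have difference 2, so R5C5 = 4.
Column 5 now contains 2, so R1C5 = 3.
The two cells of cage g must have difference 1, which forces R1C6 = 2.
Column 4 already has 6, which forces R2C4 = 2.
Column 5 now contains 3; hence R2C5 = 6.
Row 2 now contains 6, which forces R2C6 = 3.
4 is placed in column 5, which forces R3C5 = 5.
Cage k needs sum 15, so R3C6 = 4.
Row 4 now contains 2, so R4C1 = 5.
Cage k needs sum 15; hence R4C6 = 1.
Cage j needs product 60, which forces R5C1 = 2.
Cage k has sum 15; hence R5C6 = 5.
Column 5 already has 6, which forces R6C5 = 1.
Column 6 now contains 1, which forces R6C6 = 6.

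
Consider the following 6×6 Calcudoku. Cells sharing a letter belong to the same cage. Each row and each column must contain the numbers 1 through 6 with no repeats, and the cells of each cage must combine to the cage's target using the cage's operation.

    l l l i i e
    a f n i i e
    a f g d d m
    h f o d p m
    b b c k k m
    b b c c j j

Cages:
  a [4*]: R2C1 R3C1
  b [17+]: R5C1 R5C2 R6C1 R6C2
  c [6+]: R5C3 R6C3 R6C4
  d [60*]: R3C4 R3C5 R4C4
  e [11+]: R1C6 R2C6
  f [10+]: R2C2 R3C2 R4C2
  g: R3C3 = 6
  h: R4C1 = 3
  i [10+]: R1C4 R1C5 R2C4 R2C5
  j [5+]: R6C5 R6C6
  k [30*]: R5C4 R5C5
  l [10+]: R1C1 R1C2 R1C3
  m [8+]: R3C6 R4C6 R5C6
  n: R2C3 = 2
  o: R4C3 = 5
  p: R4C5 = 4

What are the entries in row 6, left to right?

5 6 4 1 3 2

N is a freebie; hence R2C3 = 2.
Cage g is given; hence R3C3 = 6.
H is a freebie, so R4C1 = 3.
O is a freebie; hence R4C3 = 5.
Cage p is given, leaving R4C5 = 4.
Cage d has product 60, so R4C4 = 6.
Column 4 already has 6; hence R5C4 = 5.
5 is placed in row 5, which forces R5C5 = 6.
5 is placed in column 4, which forces R3C4 = 2.
Cage d has product 60, leaving R3C5 = 5.
2 is placed in column 4, which forces R6C4 = 1.
The 4 cells of cage i must have sum 10; hence R1C5 = 2.
Cage i has sum 10, so R2C5 = 1.
Cage m needs sum 8, so R4C6 = 1.
Cage c needs sum 6, so R5C3 = 1.
The 3 cells of cage c must have sum 6, so R6C3 = 4.
2 is placed in column 5; hence R6C5 = 3.
Row 6 already has 3, which forces R6C6 = 2.
Column 3 already has 4, so R1C3 = 3.
3 is placed in row 1; hence R1C4 = 4.
Row 2 already has 1, leaving R2C1 = 4.
The 3 cells of cage f must have sum 10, so R2C2 = 5.
4 is placed in column 4, which forces R2C4 = 3.
Row 2 already has 5, which forces R2C6 = 6.
Cage a needs two cells with product 4, leaving R3C1 = 1.
The 3 cells of cage f must have sum 10, leaving R3C2 = 3.
Row 3 already has 3; hence R3C6 = 4.
Row 4 already has 1; hence R4C2 = 2.
4 is placed in column 1, so R5C1 = 2.
Column 2 already has 2, leaving R5C2 = 4.
Column 6 already has 4, leaving R5C6 = 3.
Column 2 now contains 5, leaving R6C2 = 6.
Column 1 already has 1, which forces R1C1 = 6.
Column 2 already has 6, so R1C2 = 1.
6 is placed in column 6, so R1C6 = 5.
Row 6 already has 6, which forces R6C1 = 5.
The full grid is 6 1 3 4 2 5 / 4 5 2 3 1 6 / 1 3 6 2 5 4 / 3 2 5 6 4 1 / 2 4 1 5 6 3 / 5 6 4 1 3 2.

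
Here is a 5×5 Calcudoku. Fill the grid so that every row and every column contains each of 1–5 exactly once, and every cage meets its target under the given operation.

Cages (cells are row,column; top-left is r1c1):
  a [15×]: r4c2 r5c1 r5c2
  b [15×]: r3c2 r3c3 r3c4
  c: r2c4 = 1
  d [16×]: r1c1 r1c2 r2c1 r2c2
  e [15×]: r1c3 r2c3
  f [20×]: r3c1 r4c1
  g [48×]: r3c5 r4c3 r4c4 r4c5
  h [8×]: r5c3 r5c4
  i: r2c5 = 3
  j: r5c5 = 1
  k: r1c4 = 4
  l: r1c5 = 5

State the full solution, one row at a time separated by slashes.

1 2 3 4 5 / 2 4 5 1 3 / 4 3 1 5 2 / 5 1 2 3 4 / 3 5 4 2 1

K is a freebie, leaving r1c4 = 4.
Cage l is a single given cell; hence r1c5 = 5.
Cage c is a single given cell, leaving r2c4 = 1.
Cage i is a single given cell, leaving r2c5 = 3.
Column 4 now contains 4, which forces r5c4 = 2.
Cage j is a single given cell; hence r5c5 = 1.
Row 1 now contains 5, leaving r1c3 = 3.
Row 2 now contains 3; hence r2c3 = 5.
5 is placed in column 3, which forces r3c3 = 1.
Cage g needs product 48; hence r3c5 = 2.
The 3 cells of cage a must have product 15, so r4c2 = 1.
Cage g needs product 48, so r4c3 = 2.
2 is placed in column 4, which forces r4c4 = 3.
Column 5 now contains 1, so r4c5 = 4.
2 is placed in row 5, so r5c3 = 4.
The 4 cells of cage d must have product 16, leaving r1c1 = 1.
Column 2 now contains 1, so r1c2 = 2.
The 4 cells of cage d must have product 16; hence r2c1 = 2.
The 4 cells of cage d must have product 16; hence r2c2 = 4.
Cage f's pair has product 20, leaving r3c1 = 4.
Cage b has product 15; hence r3c2 = 3.
3 is placed in column 4, which forces r3c4 = 5.
Row 4 now contains 4, which forces r4c1 = 5.
Column 1 already has 5; hence r5c1 = 3.
Column 2 already has 3, which forces r5c2 = 5.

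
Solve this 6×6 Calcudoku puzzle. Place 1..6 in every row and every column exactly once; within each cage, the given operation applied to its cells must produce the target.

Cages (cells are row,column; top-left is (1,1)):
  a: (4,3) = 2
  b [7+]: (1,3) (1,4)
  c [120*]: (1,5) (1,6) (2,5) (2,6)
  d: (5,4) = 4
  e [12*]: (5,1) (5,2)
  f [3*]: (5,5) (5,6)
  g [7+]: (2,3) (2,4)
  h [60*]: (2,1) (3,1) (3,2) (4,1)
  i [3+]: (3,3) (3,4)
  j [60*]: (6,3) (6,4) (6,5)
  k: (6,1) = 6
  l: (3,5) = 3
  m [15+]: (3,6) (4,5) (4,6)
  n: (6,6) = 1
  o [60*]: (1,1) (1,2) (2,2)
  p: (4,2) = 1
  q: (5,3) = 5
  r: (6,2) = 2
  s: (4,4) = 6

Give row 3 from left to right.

Cage l is a single given cell, which forces (3,5) = 3.
P is a freebie, which forces (4,2) = 1.
Cage a is given; hence (4,3) = 2.
S is a freebie, leaving (4,4) = 6.
Cage q is a single given cell, which forces (5,3) = 5.
Cage d is a single given cell; hence (5,4) = 4.
Column 5 already has 3; hence (5,5) = 1.
Row 5 now contains 1; hence (5,6) = 3.
Cage k is given; hence (6,1) = 6.
Cage r is given, so (6,2) = 2.
Cage n is given, so (6,6) = 1.
2 is placed in column 3, so (3,3) = 1.
Cage i needs two cells with sum 3, leaving (3,4) = 2.
The 3 cells of cage m must have sum 15, which forces (3,6) = 6.
6 is placed in column 1; hence (5,1) = 2.
Column 2 already has 2, which forces (5,2) = 6.
Cage h has product 60, leaving (2,1) = 1.
1 is placed in row 2, leaving (2,4) = 3.
Cage h needs product 60, which forces (4,1) = 3.
Column 4 already has 3, so (6,4) = 5.
Row 6 now contains 5, which forces (6,5) = 4.
Cage o has product 60, so (1,2) = 3.
Cage b's pair has sum 7; hence (1,3) = 6.
Column 4 already has 3, which forces (1,4) = 1.
Row 1 now contains 6, so (1,5) = 2.
Row 1 already has 2, which forces (1,6) = 5.
Cage g's pair has sum 7, which forces (2,3) = 4.
Column 5 already has 2, which forces (2,5) = 6.
5 is placed in column 6, so (2,6) = 2.
Column 5 already has 4; hence (4,5) = 5.
Cage m needs sum 15, which forces (4,6) = 4.
Row 6 already has 4; hence (6,3) = 3.
Row 1 now contains 5, which forces (1,1) = 4.
Row 2 already has 4, leaving (2,2) = 5.
4 is placed in column 1, leaving (3,1) = 5.
5 is placed in column 2, which forces (3,2) = 4.
The full grid is 4 3 6 1 2 5 / 1 5 4 3 6 2 / 5 4 1 2 3 6 / 3 1 2 6 5 4 / 2 6 5 4 1 3 / 6 2 3 5 4 1.

5 4 1 2 3 6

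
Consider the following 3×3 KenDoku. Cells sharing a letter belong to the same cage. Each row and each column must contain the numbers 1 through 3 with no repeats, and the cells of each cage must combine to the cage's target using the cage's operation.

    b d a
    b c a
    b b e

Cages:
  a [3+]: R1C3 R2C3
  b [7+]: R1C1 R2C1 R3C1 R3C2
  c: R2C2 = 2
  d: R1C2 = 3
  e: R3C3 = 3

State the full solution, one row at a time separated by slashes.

Cage d is given; hence R1C2 = 3.
Cage c is a single given cell, so R2C2 = 2.
2 is placed in row 2, which forces R2C3 = 1.
The 4 cells of cage b must have sum 7, leaving R3C2 = 1.
Cage e is given, so R3C3 = 3.
Cage b needs sum 7, which forces R1C1 = 1.
1 is placed in column 3, so R1C3 = 2.
Row 2 already has 1, leaving R2C1 = 3.
3 is placed in row 3, leaving R3C1 = 2.

1 3 2 / 3 2 1 / 2 1 3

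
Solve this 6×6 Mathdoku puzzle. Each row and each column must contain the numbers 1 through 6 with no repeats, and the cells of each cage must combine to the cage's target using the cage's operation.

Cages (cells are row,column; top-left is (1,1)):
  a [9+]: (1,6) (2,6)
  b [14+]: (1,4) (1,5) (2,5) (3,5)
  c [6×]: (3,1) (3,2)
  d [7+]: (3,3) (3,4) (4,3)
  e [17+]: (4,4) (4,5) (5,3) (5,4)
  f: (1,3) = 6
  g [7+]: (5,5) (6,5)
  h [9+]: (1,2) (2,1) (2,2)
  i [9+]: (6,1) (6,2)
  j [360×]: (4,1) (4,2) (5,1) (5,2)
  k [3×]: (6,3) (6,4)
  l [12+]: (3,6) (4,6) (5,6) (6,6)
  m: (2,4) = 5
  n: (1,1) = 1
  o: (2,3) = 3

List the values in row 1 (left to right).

Cage n is a single given cell, which forces (1,1) = 1.
Cage f is a single given cell; hence (1,3) = 6.
O is a freebie; hence (2,3) = 3.
Cage m is given, which forces (2,4) = 5.
Column 3 already has 3; hence (6,3) = 1.
Row 6 now contains 1, which forces (6,4) = 3.
Cage d needs sum 7; hence (3,4) = 1.
The only place for 1 in row 4 is (4,6).
Row 5 needs a 1, and only (5,5) is open for it.
Cage g needs two cells with sum 7; hence (6,5) = 6.
The only place for 1 in row 2 is (2,2).
The only place for 2 in row 2 is (2,5).
Cage b has sum 14, which forces (1,4) = 4.
4 is placed in row 1; hence (1,2) = 2.
Cage h needs sum 9, which forces (2,1) = 6.
Row 2 already has 6, which forces (2,6) = 4.
2 is placed in column 2, leaving (3,2) = 3.
Row 3 already has 3; hence (3,5) = 5.
Column 5 already has 5, so (4,5) = 4.
Column 5 already has 5, which forces (1,5) = 3.
The two cells of cage a must have sum 9, so (1,6) = 5.
Row 3 already has 3; hence (3,1) = 2.
The 3 cells of cage d must have sum 7, which forces (3,3) = 4.
The 4 cells of cage l must have sum 12; hence (3,6) = 6.
Row 4 now contains 4; hence (4,3) = 2.
Row 4 now contains 2, which forces (4,4) = 6.
Cage e needs sum 17, leaving (5,3) = 5.
Column 4 now contains 6, leaving (5,4) = 2.
Cage l needs sum 12, which forces (5,6) = 3.
Cage l needs sum 12; hence (6,6) = 2.
The 4 cells of cage j must have product 360, so (4,1) = 3.
Row 4 now contains 6; hence (4,2) = 5.
Row 5 already has 3, which forces (5,1) = 4.
Cage j has product 360, leaving (5,2) = 6.
Column 1 now contains 4, which forces (6,1) = 5.
Column 2 now contains 5, leaving (6,2) = 4.
Completed grid: 1 2 6 4 3 5 / 6 1 3 5 2 4 / 2 3 4 1 5 6 / 3 5 2 6 4 1 / 4 6 5 2 1 3 / 5 4 1 3 6 2.

1 2 6 4 3 5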